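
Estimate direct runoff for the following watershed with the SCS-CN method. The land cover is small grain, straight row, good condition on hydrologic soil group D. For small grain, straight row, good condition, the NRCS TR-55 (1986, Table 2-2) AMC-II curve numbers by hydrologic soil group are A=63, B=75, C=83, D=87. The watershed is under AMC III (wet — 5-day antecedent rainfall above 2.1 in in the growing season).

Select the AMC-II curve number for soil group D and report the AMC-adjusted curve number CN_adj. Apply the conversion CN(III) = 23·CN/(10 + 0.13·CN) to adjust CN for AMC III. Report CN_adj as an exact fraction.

NRCS table: small grain, straight row, good condition, soil group D → CN(II) = 87
Adjust CN=87 to AMC III: 23·87/(10 + 0.13·87) → 2001 ÷ (2131/100) = 200100/2131 ≈ 93.900

CN_adj = 200100/2131 ≈ 93.900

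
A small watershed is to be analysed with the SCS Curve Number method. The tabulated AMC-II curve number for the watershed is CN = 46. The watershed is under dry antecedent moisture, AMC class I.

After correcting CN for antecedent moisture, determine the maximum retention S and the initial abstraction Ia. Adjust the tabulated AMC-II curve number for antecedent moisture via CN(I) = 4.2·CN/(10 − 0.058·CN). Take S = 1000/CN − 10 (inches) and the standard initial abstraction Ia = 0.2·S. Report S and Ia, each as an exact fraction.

CN(I) from CN(II)=46: (4.2·46)/(10 − 0.058·46) = 16100/611 ≈ 26.350
S = 1000/(16100/611) − 10 = 4500/161 in ≈ 27.950 in
Initial abstraction Ia = S/5 = (4500/161)/5 = 900/161 ≈ 5.590 in

S = 4500/161 in ≈ 27.950 in; Ia = 900/161 in ≈ 5.590 in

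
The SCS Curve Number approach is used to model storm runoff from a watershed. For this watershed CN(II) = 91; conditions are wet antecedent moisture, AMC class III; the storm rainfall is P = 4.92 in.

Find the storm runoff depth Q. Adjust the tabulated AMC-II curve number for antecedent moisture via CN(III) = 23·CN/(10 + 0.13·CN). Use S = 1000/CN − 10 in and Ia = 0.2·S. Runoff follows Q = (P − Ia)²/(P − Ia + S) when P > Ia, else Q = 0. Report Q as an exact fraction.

Q = 21326045907/4804115225 in ≈ 4.439 in

Adjust CN=91 to AMC III: 23·91/(10 + 0.13·91) → 2093 ÷ (2183/100) = 209300/2183 ≈ 95.877
Retention S: 1000/CN − 10 with CN=95.877 → S = 900/2093 ≈ 0.430 in
Ia = 0.2S: 0.2·0.430 = 0.086 in (exactly 180/2093)
P − Ia = 4.920 − 0.086 = 252939/52325 ≈ 4.834 in (> 0, runoff occurs)
Runoff Q = (P−Ia)²/(P−Ia+S) = (4.834)²/(4.834+0.430) = 21326045907/4804115225 ≈ 4.439 in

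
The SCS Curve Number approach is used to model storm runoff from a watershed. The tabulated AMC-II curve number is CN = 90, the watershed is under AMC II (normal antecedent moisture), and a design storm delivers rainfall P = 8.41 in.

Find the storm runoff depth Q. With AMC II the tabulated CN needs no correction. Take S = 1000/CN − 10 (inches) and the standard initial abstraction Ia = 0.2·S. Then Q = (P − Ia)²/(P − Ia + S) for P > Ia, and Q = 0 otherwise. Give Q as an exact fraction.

Q = 54302161/7532100 in ≈ 7.209 in

Average conditions: CN = 90 (no AMC adjustment).
Retention S: 1000/CN − 10 with CN=90.000 → S = 10/9 ≈ 1.111 in
Initial abstraction Ia = S/5 = (10/9)/5 = 2/9 ≈ 0.222 in
Since P=8.410 > Ia=0.222: effective rainfall P−Ia = 7369/900 in
Q: (7369/900)² ÷ (8369/900) = 54302161/7532100 in (≈ 7.209 in)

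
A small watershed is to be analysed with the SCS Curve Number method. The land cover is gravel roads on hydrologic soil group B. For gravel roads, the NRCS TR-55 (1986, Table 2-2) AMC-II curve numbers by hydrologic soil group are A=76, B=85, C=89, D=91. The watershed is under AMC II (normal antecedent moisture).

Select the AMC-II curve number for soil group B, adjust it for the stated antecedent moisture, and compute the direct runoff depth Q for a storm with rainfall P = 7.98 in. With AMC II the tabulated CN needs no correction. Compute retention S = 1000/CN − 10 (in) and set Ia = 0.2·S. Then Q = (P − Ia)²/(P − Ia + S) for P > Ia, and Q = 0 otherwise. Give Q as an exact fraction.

NRCS table: gravel roads, soil group B → CN(II) = 85
AMC II — tabulated CN = 85 applies directly.
S = 1000/85 − 10 = 30/17 in ≈ 1.765 in
Ia = 0.2·(30/17) = 6/17 in ≈ 0.353 in
Excess rainfall: 7.980 − 0.353 = 7.627 in; P > Ia so Q > 0
Q: (6483/850)² ÷ (7983/850) = 4669921/753950 in (≈ 6.194 in)

Q = 4669921/753950 in ≈ 6.194 in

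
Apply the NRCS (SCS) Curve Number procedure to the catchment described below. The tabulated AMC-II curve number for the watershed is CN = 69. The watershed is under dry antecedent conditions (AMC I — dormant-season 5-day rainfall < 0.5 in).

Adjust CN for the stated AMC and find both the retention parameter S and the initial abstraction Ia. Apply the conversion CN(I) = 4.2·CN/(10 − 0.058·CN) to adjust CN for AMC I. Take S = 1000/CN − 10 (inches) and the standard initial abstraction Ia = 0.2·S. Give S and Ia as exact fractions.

S = 15500/1449 in ≈ 10.697 in; Ia = 3100/1449 in ≈ 2.139 in

Dry (AMC I): CN(I) = 4.2·69/(10 − 0.058·69) = (1449/5)/(2999/500) = 144900/2999 ≈ 48.316
Max retention: S = 1000/(144900/2999) − 10 = 15500/1449 in (≈ 10.697 in)
Ia = 0.2S: 0.2·10.697 = 2.139 in (exactly 3100/1449)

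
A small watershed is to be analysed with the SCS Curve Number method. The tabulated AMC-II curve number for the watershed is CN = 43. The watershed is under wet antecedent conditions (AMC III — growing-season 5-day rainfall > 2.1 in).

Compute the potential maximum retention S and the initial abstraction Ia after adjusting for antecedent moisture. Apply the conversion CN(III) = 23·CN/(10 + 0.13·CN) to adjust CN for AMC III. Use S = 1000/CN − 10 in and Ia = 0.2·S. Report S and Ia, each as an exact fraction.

S = 5700/989 in ≈ 5.763 in; Ia = 1140/989 in ≈ 1.153 in

Wet (AMC III): CN(III) = 23·43/(10 + 0.13·43) = 989/(1559/100) = 98900/1559 ≈ 63.438
Max retention: S = 1000/(98900/1559) − 10 = 5700/989 in (≈ 5.763 in)
Ia = 0.2S: 0.2·5.763 = 1.153 in (exactly 1140/989)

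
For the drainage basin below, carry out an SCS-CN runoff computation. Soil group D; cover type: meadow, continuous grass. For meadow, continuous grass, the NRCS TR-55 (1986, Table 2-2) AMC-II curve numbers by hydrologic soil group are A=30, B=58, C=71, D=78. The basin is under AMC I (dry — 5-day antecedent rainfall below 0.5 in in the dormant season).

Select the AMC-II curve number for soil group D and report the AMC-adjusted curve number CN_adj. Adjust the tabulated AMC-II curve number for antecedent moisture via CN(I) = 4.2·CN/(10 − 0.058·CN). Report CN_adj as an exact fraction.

NRCS table: meadow, continuous grass, soil group D → CN(II) = 78
CN(I) from CN(II)=78: (4.2·78)/(10 − 0.058·78) = 81900/1369 ≈ 59.825

CN_adj = 81900/1369 ≈ 59.825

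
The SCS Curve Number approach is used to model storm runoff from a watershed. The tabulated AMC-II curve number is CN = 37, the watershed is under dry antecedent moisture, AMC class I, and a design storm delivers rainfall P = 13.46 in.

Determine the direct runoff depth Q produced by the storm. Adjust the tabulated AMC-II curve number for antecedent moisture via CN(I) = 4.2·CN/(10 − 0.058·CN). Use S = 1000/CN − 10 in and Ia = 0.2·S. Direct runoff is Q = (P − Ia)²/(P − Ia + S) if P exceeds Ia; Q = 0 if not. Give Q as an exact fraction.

Q = 98029801/157066850 in ≈ 0.624 in

CN(I) from CN(II)=37: (4.2·37)/(10 − 0.058·37) = 3700/187 ≈ 19.786
S = 1000/(3700/187) − 10 = 1500/37 in ≈ 40.541 in
Ia = 0.2S: 0.2·40.541 = 8.108 in (exactly 300/37)
Excess rainfall: 13.460 − 8.108 = 5.352 in; P > Ia so Q > 0
Q: (9901/1850)² ÷ (84901/1850) = 98029801/157066850 in (≈ 0.624 in)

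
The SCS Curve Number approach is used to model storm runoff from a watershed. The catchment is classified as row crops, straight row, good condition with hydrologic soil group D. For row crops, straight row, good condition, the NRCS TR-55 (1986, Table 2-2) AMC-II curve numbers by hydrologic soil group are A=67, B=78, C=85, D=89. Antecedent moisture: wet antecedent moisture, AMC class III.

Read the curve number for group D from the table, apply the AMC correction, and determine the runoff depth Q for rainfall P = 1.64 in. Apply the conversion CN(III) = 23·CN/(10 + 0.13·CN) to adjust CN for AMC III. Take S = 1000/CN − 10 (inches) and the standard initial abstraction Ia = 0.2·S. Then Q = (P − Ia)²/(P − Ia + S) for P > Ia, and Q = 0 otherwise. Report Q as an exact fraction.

Q = 6150794329/5420814225 in ≈ 1.135 in

NRCS table: row crops, straight row, good condition, soil group D → CN(II) = 89
CN(III) from CN(II)=89: (23·89)/(10 + 0.13·89) = 204700/2157 ≈ 94.900
Retention S: 1000/CN − 10 with CN=94.900 → S = 1100/2047 ≈ 0.537 in
Ia = 0.2S: 0.2·0.537 = 0.107 in (exactly 220/2047)
P − Ia = 1.640 − 0.107 = 78427/51175 ≈ 1.533 in (> 0, runoff occurs)
Q = (78427/51175)²/((78427/51175) + 1100/2047) = (6150794329/2618880625)/(105927/51175) = 6150794329/5420814225 in ≈ 1.135 in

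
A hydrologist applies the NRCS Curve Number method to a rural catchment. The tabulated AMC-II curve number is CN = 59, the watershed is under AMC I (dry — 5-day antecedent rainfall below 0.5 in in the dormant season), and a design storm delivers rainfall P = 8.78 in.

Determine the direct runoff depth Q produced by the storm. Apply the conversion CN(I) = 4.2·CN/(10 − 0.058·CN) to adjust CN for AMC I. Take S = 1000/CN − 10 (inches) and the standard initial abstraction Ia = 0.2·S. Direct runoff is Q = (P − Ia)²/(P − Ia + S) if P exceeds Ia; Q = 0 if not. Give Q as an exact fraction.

Q = 114867444241/84494905950 in ≈ 1.359 in

Dry (AMC I): CN(I) = 4.2·59/(10 − 0.058·59) = (1239/5)/(3289/500) = 123900/3289 ≈ 37.671
S = 1000/(123900/3289) − 10 = 20500/1239 in ≈ 16.546 in
Ia = 0.2S: 0.2·16.546 = 3.309 in (exactly 4100/1239)
P − Ia = 8.780 − 3.309 = 338921/61950 ≈ 5.471 in (> 0, runoff occurs)
Q: (338921/61950)² ÷ (1363921/61950) = 114867444241/84494905950 in (≈ 1.359 in)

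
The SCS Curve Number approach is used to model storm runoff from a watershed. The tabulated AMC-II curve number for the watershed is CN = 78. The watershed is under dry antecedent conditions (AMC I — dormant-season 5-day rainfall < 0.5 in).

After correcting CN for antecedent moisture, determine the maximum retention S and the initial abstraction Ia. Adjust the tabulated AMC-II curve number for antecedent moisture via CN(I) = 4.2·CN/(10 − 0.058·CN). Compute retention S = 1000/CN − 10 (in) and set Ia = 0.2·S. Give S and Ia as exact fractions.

S = 5500/819 in ≈ 6.716 in; Ia = 1100/819 in ≈ 1.343 in

Dry (AMC I): CN(I) = 4.2·78/(10 − 0.058·78) = (1638/5)/(1369/250) = 81900/1369 ≈ 59.825
Max retention: S = 1000/(81900/1369) − 10 = 5500/819 in (≈ 6.716 in)
Ia = 0.2·(5500/819) = 1100/819 in ≈ 1.343 in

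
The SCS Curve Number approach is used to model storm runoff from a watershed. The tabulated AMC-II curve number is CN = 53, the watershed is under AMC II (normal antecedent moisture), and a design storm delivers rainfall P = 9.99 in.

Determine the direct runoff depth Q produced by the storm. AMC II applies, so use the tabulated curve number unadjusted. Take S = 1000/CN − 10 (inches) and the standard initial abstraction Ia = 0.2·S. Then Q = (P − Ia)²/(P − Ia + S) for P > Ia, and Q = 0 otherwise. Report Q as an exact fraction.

Q = 1896341209/479899100 in ≈ 3.952 in

CN(II) = 53; AMC II needs no correction.
Retention S: 1000/CN − 10 with CN=53.000 → S = 470/53 ≈ 8.868 in
Ia = 0.2S: 0.2·8.868 = 1.774 in (exactly 94/53)
Since P=9.990 > Ia=1.774: effective rainfall P−Ia = 43547/5300 in
Q: (43547/5300)² ÷ (90547/5300) = 1896341209/479899100 in (≈ 3.952 in)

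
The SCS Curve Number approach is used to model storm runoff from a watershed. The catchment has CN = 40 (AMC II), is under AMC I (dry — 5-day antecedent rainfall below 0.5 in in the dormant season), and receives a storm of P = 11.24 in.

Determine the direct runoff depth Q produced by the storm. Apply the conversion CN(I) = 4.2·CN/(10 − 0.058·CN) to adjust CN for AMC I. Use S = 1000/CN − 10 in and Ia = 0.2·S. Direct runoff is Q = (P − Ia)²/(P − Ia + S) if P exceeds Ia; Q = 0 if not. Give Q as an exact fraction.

Q = 514089/1219225 in ≈ 0.422 in

Adjust CN=40 to AMC I: 4.2·40/(10 − 0.058·40) → 168 ÷ (192/25) = 175/8 ≈ 21.875
Max retention: S = 1000/(175/8) − 10 = 250/7 in (≈ 35.714 in)
Initial abstraction Ia = S/5 = (250/7)/5 = 50/7 ≈ 7.143 in
Since P=11.240 > Ia=7.143: effective rainfall P−Ia = 717/175 in
Q: (717/175)² ÷ (6967/175) = 514089/1219225 in (≈ 0.422 in)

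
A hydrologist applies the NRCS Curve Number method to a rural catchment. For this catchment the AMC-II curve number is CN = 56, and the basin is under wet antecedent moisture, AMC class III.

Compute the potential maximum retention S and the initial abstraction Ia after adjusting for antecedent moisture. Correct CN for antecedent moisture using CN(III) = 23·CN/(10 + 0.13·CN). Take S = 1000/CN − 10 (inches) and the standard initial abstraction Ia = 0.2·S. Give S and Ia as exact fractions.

S = 550/161 in ≈ 3.416 in; Ia = 110/161 in ≈ 0.683 in

CN(III) from CN(II)=56: (23·56)/(10 + 0.13·56) = 4025/54 ≈ 74.537
Retention S: 1000/CN − 10 with CN=74.537 → S = 550/161 ≈ 3.416 in
Ia = 0.2·(550/161) = 110/161 in ≈ 0.683 in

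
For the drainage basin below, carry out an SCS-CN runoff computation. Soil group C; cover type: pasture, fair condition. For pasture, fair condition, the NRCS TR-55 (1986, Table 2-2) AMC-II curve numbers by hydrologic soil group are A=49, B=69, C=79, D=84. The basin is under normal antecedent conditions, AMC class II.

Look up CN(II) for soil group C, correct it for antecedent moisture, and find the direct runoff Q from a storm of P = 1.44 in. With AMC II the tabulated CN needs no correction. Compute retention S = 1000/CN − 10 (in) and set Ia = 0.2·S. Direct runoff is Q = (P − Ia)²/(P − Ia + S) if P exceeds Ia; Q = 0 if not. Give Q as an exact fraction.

Q = 268203/1159325 in ≈ 0.231 in

NRCS table: pasture, fair condition, soil group C → CN(II) = 79
Average conditions: CN = 79 (no AMC adjustment).
Retention S: 1000/CN − 10 with CN=79.000 → S = 210/79 ≈ 2.658 in
Ia = 0.2S: 0.2·2.658 = 0.532 in (exactly 42/79)
Since P=1.440 > Ia=0.532: effective rainfall P−Ia = 1794/1975 in
Runoff Q = (P−Ia)²/(P−Ia+S) = (0.908)²/(0.908+2.658) = 268203/1159325 ≈ 0.231 in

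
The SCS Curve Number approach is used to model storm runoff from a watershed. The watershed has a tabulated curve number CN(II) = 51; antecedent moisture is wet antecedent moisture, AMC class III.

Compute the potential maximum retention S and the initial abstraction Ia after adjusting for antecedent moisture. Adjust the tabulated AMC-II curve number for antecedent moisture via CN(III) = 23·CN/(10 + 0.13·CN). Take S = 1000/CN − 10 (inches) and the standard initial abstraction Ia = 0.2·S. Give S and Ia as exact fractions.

CN(III) from CN(II)=51: (23·51)/(10 + 0.13·51) = 117300/1663 ≈ 70.535
Max retention: S = 1000/(117300/1663) − 10 = 4900/1173 in (≈ 4.177 in)
Initial abstraction Ia = S/5 = (4900/1173)/5 = 980/1173 ≈ 0.835 in

S = 4900/1173 in ≈ 4.177 in; Ia = 980/1173 in ≈ 0.835 in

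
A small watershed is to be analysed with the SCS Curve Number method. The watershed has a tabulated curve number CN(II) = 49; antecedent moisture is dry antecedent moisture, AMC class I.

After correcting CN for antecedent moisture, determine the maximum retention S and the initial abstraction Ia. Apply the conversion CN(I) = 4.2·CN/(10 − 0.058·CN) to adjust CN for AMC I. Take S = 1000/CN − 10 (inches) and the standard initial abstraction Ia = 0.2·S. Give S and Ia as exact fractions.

CN(I) from CN(II)=49: (4.2·49)/(10 − 0.058·49) = 34300/1193 ≈ 28.751
Max retention: S = 1000/(34300/1193) − 10 = 8500/343 in (≈ 24.781 in)
Ia = 0.2·(8500/343) = 1700/343 in ≈ 4.956 in

S = 8500/343 in ≈ 24.781 in; Ia = 1700/343 in ≈ 4.956 in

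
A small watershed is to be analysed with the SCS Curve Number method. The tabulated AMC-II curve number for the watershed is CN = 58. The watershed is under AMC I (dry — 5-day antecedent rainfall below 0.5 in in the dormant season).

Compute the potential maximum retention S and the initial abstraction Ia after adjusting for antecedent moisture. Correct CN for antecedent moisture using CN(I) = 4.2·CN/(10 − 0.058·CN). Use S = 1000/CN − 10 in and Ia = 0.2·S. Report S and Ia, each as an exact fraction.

S = 500/29 in ≈ 17.241 in; Ia = 100/29 in ≈ 3.448 in

Dry (AMC I): CN(I) = 4.2·58/(10 − 0.058·58) = (1218/5)/(1659/250) = 2900/79 ≈ 36.709
Max retention: S = 1000/(2900/79) − 10 = 500/29 in (≈ 17.241 in)
Ia = 0.2S: 0.2·17.241 = 3.448 in (exactly 100/29)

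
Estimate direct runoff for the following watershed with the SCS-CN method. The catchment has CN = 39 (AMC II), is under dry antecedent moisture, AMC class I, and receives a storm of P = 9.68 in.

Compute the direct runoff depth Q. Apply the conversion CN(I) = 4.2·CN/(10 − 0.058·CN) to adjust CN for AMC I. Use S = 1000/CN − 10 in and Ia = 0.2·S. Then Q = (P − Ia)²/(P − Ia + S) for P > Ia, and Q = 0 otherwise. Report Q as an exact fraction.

Dry (AMC I): CN(I) = 4.2·39/(10 − 0.058·39) = (819/5)/(3869/500) = 81900/3869 ≈ 21.168
Retention S: 1000/CN − 10 with CN=21.168 → S = 30500/819 ≈ 37.241 in
Ia = 0.2S: 0.2·37.241 = 7.448 in (exactly 6100/819)
Since P=9.680 > Ia=7.448: effective rainfall P−Ia = 45698/20475 in
Runoff Q = (P−Ia)²/(P−Ia+S) = (2.232)²/(2.232+37.241) = 1044153602/8273927025 ≈ 0.126 in

Q = 1044153602/8273927025 in ≈ 0.126 in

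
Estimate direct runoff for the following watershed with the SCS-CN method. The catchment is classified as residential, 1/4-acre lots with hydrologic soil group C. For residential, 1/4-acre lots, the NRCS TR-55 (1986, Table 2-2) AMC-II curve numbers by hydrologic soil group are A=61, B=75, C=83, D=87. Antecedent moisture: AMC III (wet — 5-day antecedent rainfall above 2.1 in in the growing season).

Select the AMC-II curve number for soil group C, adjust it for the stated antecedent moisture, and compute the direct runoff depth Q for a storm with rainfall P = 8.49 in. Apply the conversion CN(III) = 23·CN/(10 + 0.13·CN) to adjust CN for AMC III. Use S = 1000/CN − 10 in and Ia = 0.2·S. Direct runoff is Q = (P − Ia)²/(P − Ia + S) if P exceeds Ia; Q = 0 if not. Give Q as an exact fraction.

NRCS table: residential, 1/4-acre lots, soil group C → CN(II) = 83
Wet (AMC III): CN(III) = 23·83/(10 + 0.13·83) = 1909/(2079/100) = 190900/2079 ≈ 91.823
Max retention: S = 1000/(190900/2079) − 10 = 1700/1909 in (≈ 0.891 in)
Ia = 0.2S: 0.2·0.891 = 0.178 in (exactly 340/1909)
P − Ia = 8.490 − 0.178 = 1586741/190900 ≈ 8.312 in (> 0, runoff occurs)
Runoff Q = (P−Ia)²/(P−Ia+S) = (8.312)²/(8.312+0.891) = 2517747001081/335361856900 ≈ 7.508 in

Q = 2517747001081/335361856900 in ≈ 7.508 in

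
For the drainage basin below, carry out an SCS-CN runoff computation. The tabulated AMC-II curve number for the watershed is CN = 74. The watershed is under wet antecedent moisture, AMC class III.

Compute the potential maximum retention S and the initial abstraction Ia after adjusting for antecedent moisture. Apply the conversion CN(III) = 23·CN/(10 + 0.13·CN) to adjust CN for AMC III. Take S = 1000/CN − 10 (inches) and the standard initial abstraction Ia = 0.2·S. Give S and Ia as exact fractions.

Adjust CN=74 to AMC III: 23·74/(10 + 0.13·74) → 1702 ÷ (981/50) = 85100/981 ≈ 86.748
S = 1000/(85100/981) − 10 = 1300/851 in ≈ 1.528 in
Initial abstraction Ia = S/5 = (1300/851)/5 = 260/851 ≈ 0.306 in

S = 1300/851 in ≈ 1.528 in; Ia = 260/851 in ≈ 0.306 in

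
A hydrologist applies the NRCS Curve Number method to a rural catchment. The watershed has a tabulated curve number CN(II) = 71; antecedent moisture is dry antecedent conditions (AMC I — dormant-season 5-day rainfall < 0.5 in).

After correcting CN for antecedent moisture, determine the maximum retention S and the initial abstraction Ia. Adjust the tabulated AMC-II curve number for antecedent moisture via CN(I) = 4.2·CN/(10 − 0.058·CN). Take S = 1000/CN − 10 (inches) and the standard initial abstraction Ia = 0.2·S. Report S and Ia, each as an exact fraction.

S = 14500/1491 in ≈ 9.725 in; Ia = 2900/1491 in ≈ 1.945 in

Dry (AMC I): CN(I) = 4.2·71/(10 − 0.058·71) = (1491/5)/(2941/500) = 149100/2941 ≈ 50.697
Retention S: 1000/CN − 10 with CN=50.697 → S = 14500/1491 ≈ 9.725 in
Initial abstraction Ia = S/5 = (14500/1491)/5 = 2900/1491 ≈ 1.945 in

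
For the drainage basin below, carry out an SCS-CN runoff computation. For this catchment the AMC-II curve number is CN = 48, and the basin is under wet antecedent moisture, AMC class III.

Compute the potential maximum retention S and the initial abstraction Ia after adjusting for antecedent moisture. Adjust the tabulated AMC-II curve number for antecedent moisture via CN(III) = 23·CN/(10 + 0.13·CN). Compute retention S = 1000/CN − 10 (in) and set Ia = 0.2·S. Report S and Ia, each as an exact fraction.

S = 325/69 in ≈ 4.710 in; Ia = 65/69 in ≈ 0.942 in

Wet (AMC III): CN(III) = 23·48/(10 + 0.13·48) = 1104/(406/25) = 13800/203 ≈ 67.980
Retention S: 1000/CN − 10 with CN=67.980 → S = 325/69 ≈ 4.710 in
Ia = 0.2S: 0.2·4.710 = 0.942 in (exactly 65/69)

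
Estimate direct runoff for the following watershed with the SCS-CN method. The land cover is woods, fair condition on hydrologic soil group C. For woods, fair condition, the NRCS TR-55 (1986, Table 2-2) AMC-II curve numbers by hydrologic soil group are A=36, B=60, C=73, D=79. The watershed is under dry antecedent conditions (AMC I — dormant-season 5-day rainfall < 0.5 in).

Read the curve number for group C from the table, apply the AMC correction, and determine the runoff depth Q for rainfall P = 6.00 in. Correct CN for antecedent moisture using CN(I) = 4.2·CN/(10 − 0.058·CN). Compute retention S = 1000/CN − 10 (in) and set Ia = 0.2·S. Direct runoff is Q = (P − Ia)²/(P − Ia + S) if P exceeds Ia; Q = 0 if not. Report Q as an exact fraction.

NRCS table: woods, fair condition, soil group C → CN(II) = 73
Adjust CN=73 to AMC I: 4.2·73/(10 − 0.058·73) → (1533/5) ÷ (2883/500) = 51100/961 ≈ 53.174
S = 1000/(51100/961) − 10 = 4500/511 in ≈ 8.806 in
Ia = 0.2·(4500/511) = 900/511 in ≈ 1.761 in
P − Ia = 6.000 − 1.761 = 2166/511 ≈ 4.239 in (> 0, runoff occurs)
Q: (2166/511)² ÷ (6666/511) = 781926/567721 in (≈ 1.377 in)

Q = 781926/567721 in ≈ 1.377 in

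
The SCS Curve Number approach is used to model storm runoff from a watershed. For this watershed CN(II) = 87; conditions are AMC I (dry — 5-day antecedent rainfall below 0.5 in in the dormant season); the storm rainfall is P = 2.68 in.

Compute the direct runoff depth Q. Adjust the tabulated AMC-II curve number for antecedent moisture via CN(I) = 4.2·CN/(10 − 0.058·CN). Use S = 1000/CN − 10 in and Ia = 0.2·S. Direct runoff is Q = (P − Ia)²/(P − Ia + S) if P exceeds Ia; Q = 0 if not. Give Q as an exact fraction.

Q = 8083628281/11528781075 in ≈ 0.701 in

Adjust CN=87 to AMC I: 4.2·87/(10 − 0.058·87) → (1827/5) ÷ (2477/500) = 182700/2477 ≈ 73.759
S = 1000/(182700/2477) − 10 = 6500/1827 in ≈ 3.558 in
Initial abstraction Ia = S/5 = (6500/1827)/5 = 1300/1827 ≈ 0.712 in
P − Ia = 2.680 − 0.712 = 89909/45675 ≈ 1.968 in (> 0, runoff occurs)
Q = (89909/45675)²/((89909/45675) + 6500/1827) = (8083628281/2086205625)/(252409/45675) = 8083628281/11528781075 in ≈ 0.701 in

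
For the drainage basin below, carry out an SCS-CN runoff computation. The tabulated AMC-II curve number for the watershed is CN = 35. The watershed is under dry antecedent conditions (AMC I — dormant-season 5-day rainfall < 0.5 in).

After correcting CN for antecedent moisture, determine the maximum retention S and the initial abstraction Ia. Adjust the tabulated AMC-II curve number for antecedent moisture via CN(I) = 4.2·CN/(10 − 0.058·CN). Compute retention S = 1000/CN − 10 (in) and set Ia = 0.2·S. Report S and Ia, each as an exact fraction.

S = 6500/147 in ≈ 44.218 in; Ia = 1300/147 in ≈ 8.844 in

Dry (AMC I): CN(I) = 4.2·35/(10 − 0.058·35) = 147/(797/100) = 14700/797 ≈ 18.444
Max retention: S = 1000/(14700/797) − 10 = 6500/147 in (≈ 44.218 in)
Ia = 0.2S: 0.2·44.218 = 8.844 in (exactly 1300/147)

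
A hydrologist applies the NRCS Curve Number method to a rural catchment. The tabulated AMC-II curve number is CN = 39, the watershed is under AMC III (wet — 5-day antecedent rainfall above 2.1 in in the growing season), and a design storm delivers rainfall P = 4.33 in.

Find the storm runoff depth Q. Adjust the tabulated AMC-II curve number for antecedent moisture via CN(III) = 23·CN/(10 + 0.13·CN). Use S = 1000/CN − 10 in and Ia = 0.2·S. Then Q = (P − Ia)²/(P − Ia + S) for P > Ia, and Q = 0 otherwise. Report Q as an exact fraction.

Wet (AMC III): CN(III) = 23·39/(10 + 0.13·39) = 897/(1507/100) = 89700/1507 ≈ 59.522
Retention S: 1000/CN − 10 with CN=59.522 → S = 6100/897 ≈ 6.800 in
Initial abstraction Ia = S/5 = (6100/897)/5 = 1220/897 ≈ 1.360 in
Since P=4.330 > Ia=1.360: effective rainfall P−Ia = 266401/89700 in
Runoff Q = (P−Ia)²/(P−Ia+S) = (2.970)²/(2.970+6.800) = 70969492801/78613169700 ≈ 0.903 in

Q = 70969492801/78613169700 in ≈ 0.903 in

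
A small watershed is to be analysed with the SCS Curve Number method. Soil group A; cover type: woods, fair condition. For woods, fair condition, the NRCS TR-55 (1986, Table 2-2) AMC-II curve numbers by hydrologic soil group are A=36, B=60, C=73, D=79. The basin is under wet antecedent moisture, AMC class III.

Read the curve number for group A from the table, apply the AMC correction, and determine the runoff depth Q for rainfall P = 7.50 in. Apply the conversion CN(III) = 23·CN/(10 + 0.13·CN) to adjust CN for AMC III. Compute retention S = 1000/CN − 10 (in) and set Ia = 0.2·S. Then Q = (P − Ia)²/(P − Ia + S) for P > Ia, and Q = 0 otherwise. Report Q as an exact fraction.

NRCS table: woods, fair condition, soil group A → CN(II) = 36
Adjust CN=36 to AMC III: 23·36/(10 + 0.13·36) → 828 ÷ (367/25) = 20700/367 ≈ 56.403
Retention S: 1000/CN − 10 with CN=56.403 → S = 1600/207 ≈ 7.729 in
Ia = 0.2·(1600/207) = 320/207 in ≈ 1.546 in
Since P=7.500 > Ia=1.546: effective rainfall P−Ia = 2465/414 in
Q: (2465/414)² ÷ (5665/414) = 1215245/469062 in (≈ 2.591 in)

Q = 1215245/469062 in ≈ 2.591 in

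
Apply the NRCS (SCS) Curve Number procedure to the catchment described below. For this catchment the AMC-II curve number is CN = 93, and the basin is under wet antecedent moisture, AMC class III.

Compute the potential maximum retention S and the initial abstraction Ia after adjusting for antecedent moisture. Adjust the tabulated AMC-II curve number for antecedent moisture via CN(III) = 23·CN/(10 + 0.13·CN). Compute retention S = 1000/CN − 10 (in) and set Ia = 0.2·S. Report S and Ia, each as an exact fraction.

CN(III) from CN(II)=93: (23·93)/(10 + 0.13·93) = 213900/2209 ≈ 96.831
Max retention: S = 1000/(213900/2209) − 10 = 700/2139 in (≈ 0.327 in)
Ia = 0.2S: 0.2·0.327 = 0.065 in (exactly 140/2139)

S = 700/2139 in ≈ 0.327 in; Ia = 140/2139 in ≈ 0.065 in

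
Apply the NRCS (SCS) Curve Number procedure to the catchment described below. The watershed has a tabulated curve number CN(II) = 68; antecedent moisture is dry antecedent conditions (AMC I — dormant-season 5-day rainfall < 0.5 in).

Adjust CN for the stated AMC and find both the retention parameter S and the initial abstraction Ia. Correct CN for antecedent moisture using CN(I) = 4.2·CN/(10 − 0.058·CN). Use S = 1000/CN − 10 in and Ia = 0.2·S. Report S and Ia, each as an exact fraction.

S = 4000/357 in ≈ 11.204 in; Ia = 800/357 in ≈ 2.241 in

Dry (AMC I): CN(I) = 4.2·68/(10 − 0.058·68) = (1428/5)/(757/125) = 35700/757 ≈ 47.160
Retention S: 1000/CN − 10 with CN=47.160 → S = 4000/357 ≈ 11.204 in
Ia = 0.2S: 0.2·11.204 = 2.241 in (exactly 800/357)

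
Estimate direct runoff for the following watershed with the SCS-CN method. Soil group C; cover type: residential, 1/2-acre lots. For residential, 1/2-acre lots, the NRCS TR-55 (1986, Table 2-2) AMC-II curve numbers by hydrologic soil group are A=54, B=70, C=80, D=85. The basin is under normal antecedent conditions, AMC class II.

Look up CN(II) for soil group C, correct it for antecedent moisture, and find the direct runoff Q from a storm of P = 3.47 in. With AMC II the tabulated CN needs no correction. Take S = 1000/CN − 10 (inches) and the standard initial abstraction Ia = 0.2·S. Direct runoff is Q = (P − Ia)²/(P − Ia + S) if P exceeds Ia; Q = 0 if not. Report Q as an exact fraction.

Q = 88209/54700 in ≈ 1.613 in

NRCS table: residential, 1/2-acre lots, soil group C → CN(II) = 80
Average conditions: CN = 80 (no AMC adjustment).
Max retention: S = 1000/80 − 10 = 5/2 in (≈ 2.500 in)
Ia = 0.2S: 0.2·2.500 = 0.500 in (exactly 1/2)
Excess rainfall: 3.470 − 0.500 = 2.970 in; P > Ia so Q > 0
Runoff Q = (P−Ia)²/(P−Ia+S) = (2.970)²/(2.970+2.500) = 88209/54700 ≈ 1.613 in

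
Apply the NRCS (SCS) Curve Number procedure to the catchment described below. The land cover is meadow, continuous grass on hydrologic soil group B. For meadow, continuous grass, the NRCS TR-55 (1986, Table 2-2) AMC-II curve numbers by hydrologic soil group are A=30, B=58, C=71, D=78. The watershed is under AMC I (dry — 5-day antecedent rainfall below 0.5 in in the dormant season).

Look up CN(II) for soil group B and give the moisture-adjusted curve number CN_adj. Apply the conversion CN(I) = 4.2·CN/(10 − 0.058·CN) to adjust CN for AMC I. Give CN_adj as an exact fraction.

NRCS table: meadow, continuous grass, soil group B → CN(II) = 58
Adjust CN=58 to AMC I: 4.2·58/(10 − 0.058·58) → (1218/5) ÷ (1659/250) = 2900/79 ≈ 36.709

CN_adj = 2900/79 ≈ 36.709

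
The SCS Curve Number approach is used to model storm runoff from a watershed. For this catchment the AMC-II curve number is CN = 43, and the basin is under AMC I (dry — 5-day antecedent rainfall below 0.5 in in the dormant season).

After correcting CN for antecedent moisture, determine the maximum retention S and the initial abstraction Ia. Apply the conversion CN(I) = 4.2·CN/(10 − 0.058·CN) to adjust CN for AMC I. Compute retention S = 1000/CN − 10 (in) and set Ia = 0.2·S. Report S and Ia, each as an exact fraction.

S = 9500/301 in ≈ 31.561 in; Ia = 1900/301 in ≈ 6.312 in

Dry (AMC I): CN(I) = 4.2·43/(10 − 0.058·43) = (903/5)/(3753/500) = 30100/1251 ≈ 24.061
S = 1000/(30100/1251) − 10 = 9500/301 in ≈ 31.561 in
Ia = 0.2S: 0.2·31.561 = 6.312 in (exactly 1900/301)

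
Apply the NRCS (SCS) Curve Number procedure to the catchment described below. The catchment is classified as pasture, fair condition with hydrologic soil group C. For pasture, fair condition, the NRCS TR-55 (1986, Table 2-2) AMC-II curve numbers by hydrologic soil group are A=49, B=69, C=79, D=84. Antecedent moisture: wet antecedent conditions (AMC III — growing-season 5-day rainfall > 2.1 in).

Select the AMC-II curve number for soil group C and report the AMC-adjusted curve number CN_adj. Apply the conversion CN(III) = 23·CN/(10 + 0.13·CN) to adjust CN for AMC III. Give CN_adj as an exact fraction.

CN_adj = 181700/2027 ≈ 89.640

NRCS table: pasture, fair condition, soil group C → CN(II) = 79
Adjust CN=79 to AMC III: 23·79/(10 + 0.13·79) → 1817 ÷ (2027/100) = 181700/2027 ≈ 89.640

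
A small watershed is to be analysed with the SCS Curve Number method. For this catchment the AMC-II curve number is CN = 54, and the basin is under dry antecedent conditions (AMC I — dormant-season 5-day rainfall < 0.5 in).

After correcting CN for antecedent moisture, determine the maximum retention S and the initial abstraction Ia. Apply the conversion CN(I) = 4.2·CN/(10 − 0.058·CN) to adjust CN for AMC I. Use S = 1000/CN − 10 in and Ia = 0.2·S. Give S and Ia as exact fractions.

S = 11500/567 in ≈ 20.282 in; Ia = 2300/567 in ≈ 4.056 in

Dry (AMC I): CN(I) = 4.2·54/(10 − 0.058·54) = (1134/5)/(1717/250) = 56700/1717 ≈ 33.023
S = 1000/(56700/1717) − 10 = 11500/567 in ≈ 20.282 in
Ia = 0.2S: 0.2·20.282 = 4.056 in (exactly 2300/567)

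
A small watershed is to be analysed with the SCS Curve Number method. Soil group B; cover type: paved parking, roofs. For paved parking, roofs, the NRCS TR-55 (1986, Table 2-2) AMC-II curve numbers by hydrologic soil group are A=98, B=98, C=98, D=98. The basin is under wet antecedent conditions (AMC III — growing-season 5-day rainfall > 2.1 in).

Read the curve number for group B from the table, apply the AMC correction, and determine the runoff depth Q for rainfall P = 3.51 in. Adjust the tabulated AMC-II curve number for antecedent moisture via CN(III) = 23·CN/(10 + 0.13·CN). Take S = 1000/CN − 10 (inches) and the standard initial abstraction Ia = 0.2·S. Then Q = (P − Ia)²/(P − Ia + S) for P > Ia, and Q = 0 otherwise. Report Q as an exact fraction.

NRCS table: paved parking, roofs, soil group B → CN(II) = 98
Adjust CN=98 to AMC III: 23·98/(10 + 0.13·98) → 2254 ÷ (1137/50) = 112700/1137 ≈ 99.120
S = 1000/(112700/1137) − 10 = 100/1127 in ≈ 0.089 in
Ia = 0.2·(100/1127) = 20/1127 in ≈ 0.018 in
Since P=3.510 > Ia=0.018: effective rainfall P−Ia = 393577/112700 in
Runoff Q = (P−Ia)²/(P−Ia+S) = (3.492)²/(3.492+0.089) = 154902854929/45483127900 ≈ 3.406 in

Q = 154902854929/45483127900 in ≈ 3.406 in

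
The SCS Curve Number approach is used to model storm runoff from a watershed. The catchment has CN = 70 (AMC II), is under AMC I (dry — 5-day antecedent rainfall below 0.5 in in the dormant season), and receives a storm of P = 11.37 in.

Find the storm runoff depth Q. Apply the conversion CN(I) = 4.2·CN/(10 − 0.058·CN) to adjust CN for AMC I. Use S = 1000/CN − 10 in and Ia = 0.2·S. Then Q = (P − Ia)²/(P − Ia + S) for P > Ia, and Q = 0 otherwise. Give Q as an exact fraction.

Q = 2089678369/468993700 in ≈ 4.456 in

Dry (AMC I): CN(I) = 4.2·70/(10 − 0.058·70) = 294/(297/50) = 4900/99 ≈ 49.495
Retention S: 1000/CN − 10 with CN=49.495 → S = 500/49 ≈ 10.204 in
Ia = 0.2S: 0.2·10.204 = 2.041 in (exactly 100/49)
P − Ia = 11.370 − 2.041 = 45713/4900 ≈ 9.329 in (> 0, runoff occurs)
Runoff Q = (P−Ia)²/(P−Ia+S) = (9.329)²/(9.329+10.204) = 2089678369/468993700 ≈ 4.456 in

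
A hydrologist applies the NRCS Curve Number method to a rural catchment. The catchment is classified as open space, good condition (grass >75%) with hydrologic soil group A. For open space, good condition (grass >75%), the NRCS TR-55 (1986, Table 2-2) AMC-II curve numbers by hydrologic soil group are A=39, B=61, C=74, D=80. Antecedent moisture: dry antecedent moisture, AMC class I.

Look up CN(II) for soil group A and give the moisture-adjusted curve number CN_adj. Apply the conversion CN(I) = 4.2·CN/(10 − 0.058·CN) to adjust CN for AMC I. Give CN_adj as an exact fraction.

CN_adj = 81900/3869 ≈ 21.168

NRCS table: open space, good condition (grass >75%), soil group A → CN(II) = 39
Adjust CN=39 to AMC I: 4.2·39/(10 − 0.058·39) → (819/5) ÷ (3869/500) = 81900/3869 ≈ 21.168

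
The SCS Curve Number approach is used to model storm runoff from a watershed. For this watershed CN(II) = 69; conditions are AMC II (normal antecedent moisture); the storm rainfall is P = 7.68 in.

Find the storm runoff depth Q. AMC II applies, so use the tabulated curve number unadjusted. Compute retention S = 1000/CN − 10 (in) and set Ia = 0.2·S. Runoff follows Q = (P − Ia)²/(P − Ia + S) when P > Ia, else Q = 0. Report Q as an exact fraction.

AMC II — tabulated CN = 69 applies directly.
Max retention: S = 1000/69 − 10 = 310/69 in (≈ 4.493 in)
Ia = 0.2S: 0.2·4.493 = 0.899 in (exactly 62/69)
Since P=7.680 > Ia=0.899: effective rainfall P−Ia = 11698/1725 in
Q: (11698/1725)² ÷ (19448/1725) = 34210801/8386950 in (≈ 4.079 in)

Q = 34210801/8386950 in ≈ 4.079 in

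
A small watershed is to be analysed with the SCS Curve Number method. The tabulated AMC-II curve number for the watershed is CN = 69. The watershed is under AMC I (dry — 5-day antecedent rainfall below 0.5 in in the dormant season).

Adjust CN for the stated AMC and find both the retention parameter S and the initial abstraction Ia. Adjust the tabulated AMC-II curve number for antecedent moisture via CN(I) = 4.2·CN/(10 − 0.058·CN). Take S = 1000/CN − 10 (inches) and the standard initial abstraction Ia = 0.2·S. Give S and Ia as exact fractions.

Adjust CN=69 to AMC I: 4.2·69/(10 − 0.058·69) → (1449/5) ÷ (2999/500) = 144900/2999 ≈ 48.316
S = 1000/(144900/2999) − 10 = 15500/1449 in ≈ 10.697 in
Initial abstraction Ia = S/5 = (15500/1449)/5 = 3100/1449 ≈ 2.139 in

S = 15500/1449 in ≈ 10.697 in; Ia = 3100/1449 in ≈ 2.139 in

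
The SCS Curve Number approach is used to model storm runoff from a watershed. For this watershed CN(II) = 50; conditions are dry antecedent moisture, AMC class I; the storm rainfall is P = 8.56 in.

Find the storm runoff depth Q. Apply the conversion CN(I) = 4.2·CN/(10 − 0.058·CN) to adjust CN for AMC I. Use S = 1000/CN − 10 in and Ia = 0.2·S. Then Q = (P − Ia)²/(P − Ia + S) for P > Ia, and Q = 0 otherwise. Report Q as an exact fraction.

CN(I) from CN(II)=50: (4.2·50)/(10 − 0.058·50) = 2100/71 ≈ 29.577
Retention S: 1000/CN − 10 with CN=29.577 → S = 500/21 ≈ 23.810 in
Ia = 0.2S: 0.2·23.810 = 4.762 in (exactly 100/21)
Excess rainfall: 8.560 − 4.762 = 3.798 in; P > Ia so Q > 0
Q: (1994/525)² ÷ (14494/525) = 1988018/3804675 in (≈ 0.523 in)

Q = 1988018/3804675 in ≈ 0.523 in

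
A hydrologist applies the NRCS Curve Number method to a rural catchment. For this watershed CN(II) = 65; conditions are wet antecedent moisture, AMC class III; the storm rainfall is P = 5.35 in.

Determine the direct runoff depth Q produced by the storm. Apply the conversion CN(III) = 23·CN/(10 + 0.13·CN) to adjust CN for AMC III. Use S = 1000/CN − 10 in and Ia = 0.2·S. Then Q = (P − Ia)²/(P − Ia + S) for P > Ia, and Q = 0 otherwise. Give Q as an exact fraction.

Wet (AMC III): CN(III) = 23·65/(10 + 0.13·65) = 1495/(369/20) = 29900/369 ≈ 81.030
Retention S: 1000/CN − 10 with CN=81.030 → S = 700/299 ≈ 2.341 in
Initial abstraction Ia = S/5 = (700/299)/5 = 140/299 ≈ 0.468 in
Excess rainfall: 5.350 − 0.468 = 4.882 in; P > Ia so Q > 0
Runoff Q = (P−Ia)²/(P−Ia+S) = (4.882)²/(4.882+2.341) = 852231249/258294140 ≈ 3.299 in

Q = 852231249/258294140 in ≈ 3.299 in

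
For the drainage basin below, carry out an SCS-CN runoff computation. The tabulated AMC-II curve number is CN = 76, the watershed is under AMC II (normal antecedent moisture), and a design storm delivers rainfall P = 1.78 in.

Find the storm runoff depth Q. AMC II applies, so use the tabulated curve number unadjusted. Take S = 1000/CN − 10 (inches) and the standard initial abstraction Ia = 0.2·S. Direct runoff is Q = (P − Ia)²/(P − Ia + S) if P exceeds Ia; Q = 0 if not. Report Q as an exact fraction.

Average conditions: CN = 76 (no AMC adjustment).
S = 1000/76 − 10 = 60/19 in ≈ 3.158 in
Ia = 0.2S: 0.2·3.158 = 0.632 in (exactly 12/19)
P − Ia = 1.780 − 0.632 = 1091/950 ≈ 1.148 in (> 0, runoff occurs)
Q: (1091/950)² ÷ (4091/950) = 1190281/3886450 in (≈ 0.306 in)

Q = 1190281/3886450 in ≈ 0.306 in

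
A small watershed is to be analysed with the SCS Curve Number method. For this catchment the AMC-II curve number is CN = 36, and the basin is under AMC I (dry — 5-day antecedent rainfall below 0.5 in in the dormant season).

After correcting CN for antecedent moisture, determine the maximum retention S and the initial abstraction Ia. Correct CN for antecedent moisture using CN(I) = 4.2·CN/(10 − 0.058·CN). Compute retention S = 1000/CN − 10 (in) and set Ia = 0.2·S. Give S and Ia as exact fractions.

Adjust CN=36 to AMC I: 4.2·36/(10 − 0.058·36) → (756/5) ÷ (989/125) = 18900/989 ≈ 19.110
S = 1000/(18900/989) − 10 = 8000/189 in ≈ 42.328 in
Initial abstraction Ia = S/5 = (8000/189)/5 = 1600/189 ≈ 8.466 in

S = 8000/189 in ≈ 42.328 in; Ia = 1600/189 in ≈ 8.466 in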